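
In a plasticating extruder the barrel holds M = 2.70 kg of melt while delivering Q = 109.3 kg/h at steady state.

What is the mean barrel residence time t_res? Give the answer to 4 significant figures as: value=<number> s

value=88.93 s

Throughput in SI: Q_s = 109.3 kg/h ÷ 3600 s/h = 0.0303611 kg/s
Mean residence time: t_res = M/Q_s = 2.70 kg / 0.0303611 kg/s = 88.9296 s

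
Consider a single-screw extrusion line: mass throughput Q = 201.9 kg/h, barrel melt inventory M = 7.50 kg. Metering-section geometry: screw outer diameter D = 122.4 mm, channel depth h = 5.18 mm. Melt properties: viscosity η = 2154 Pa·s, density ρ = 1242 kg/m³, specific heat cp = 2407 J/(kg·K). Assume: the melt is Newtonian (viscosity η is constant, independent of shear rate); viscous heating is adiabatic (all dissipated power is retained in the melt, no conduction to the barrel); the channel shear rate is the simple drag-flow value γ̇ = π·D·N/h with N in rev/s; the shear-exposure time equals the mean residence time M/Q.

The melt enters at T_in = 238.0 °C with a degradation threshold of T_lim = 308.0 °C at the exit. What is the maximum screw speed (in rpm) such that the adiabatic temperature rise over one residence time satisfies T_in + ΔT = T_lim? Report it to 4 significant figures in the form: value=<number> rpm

value=21.79 rpm

Q_s = Q / 3600 = 201.9 / 3600 = 0.0560833 kg/s
t_res = M / Q_s = 7.50 ÷ 0.0560833 = 133.73 s
Geometry in SI: D = 122.4 mm → 0.1224 m, h = 5.18 mm → 0.00518 m
ΔT_a = T_lim − T_in = 308.0 − 238.0 = 70 K
γ̇_max² = ΔT_a·ρ·cp / (η·t_res) = [70 × 1242 × 2407] / [2154 × 133.73] = 726.478 s⁻²
γ̇_max = sqrt(726.478) = 26.9533 s⁻¹
Solve γ̇ = πDN/h for N: N_max = γ̇_max·h/(π·D) = 26.9533 × 0.00518 / (π × 0.1224) = 0.363086 rev/s = 21.7852 rpm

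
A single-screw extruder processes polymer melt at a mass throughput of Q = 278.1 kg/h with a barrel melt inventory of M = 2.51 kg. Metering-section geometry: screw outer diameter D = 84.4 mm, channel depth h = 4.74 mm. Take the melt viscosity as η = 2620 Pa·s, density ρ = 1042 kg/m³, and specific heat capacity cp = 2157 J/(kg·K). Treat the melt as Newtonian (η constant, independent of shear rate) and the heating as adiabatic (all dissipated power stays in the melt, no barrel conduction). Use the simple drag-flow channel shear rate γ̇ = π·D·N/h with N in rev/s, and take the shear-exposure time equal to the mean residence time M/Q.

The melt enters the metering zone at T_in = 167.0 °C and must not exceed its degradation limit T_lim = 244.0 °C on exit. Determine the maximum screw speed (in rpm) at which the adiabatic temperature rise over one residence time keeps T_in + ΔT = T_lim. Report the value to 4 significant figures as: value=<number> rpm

Q_s = Q / 3600 = 278.1 / 3600 = 0.07725 kg/s
t_res = M / Q_s = 2.51 ÷ 0.07725 = 32.4919 s
Convert to metres: D = 0.0844 m, h = 0.00474 m
ΔT_a = T_lim − T_in = 244.0 °C − 167.0 °C = 77 K
γ̇_max² = ΔT_a·ρ·cp/(η·t_res) = 77·1042·2157/(2620·32.4919) = 2032.98 s⁻²
Take the square root: γ̇_max = √(2032.98) = 45.0885 s⁻¹
Solve γ̇ = πDN/h for N: N_max = γ̇_max·h/(π·D) = 45.0885 × 0.00474 / (π × 0.0844) = 0.806032 rev/s = 48.3619 rpm

value=48.36 rpm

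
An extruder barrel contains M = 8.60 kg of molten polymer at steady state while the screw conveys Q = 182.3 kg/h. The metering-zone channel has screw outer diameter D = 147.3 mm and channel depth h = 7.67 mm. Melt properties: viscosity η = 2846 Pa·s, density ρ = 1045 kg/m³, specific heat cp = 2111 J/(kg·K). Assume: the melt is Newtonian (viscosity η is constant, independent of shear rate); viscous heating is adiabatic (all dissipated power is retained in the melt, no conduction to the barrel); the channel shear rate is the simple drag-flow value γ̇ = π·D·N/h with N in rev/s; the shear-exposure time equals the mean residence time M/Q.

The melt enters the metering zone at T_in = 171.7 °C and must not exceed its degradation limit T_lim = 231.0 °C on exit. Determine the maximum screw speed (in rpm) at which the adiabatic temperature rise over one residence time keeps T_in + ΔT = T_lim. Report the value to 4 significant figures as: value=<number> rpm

value=16.36 rpm

Convert throughput: Q = 182.3 kg/h = 182.3/3600 = 0.0506389 kg/s
Mean residence time: t_res = M/Q_s = 8.60 kg / 0.0506389 kg/s = 169.83 s
D = 147.3 mm = 0.1473 m;  h = 7.67 mm = 0.00767 m
ΔT_a = T_lim − T_in = 231.0 °C − 171.7 °C = 59.3 K
γ̇_max² = ΔT_a·ρ·cp / (η·t_res) = [59.3 × 1045 × 2111] / [2846 × 169.83] = 270.651 s⁻²
γ̇_max = √270.651 = 16.4515 s⁻¹
N_max = γ̇_max·h / (π·D) = 16.4515 · 0.00767 / (π · 0.1473) = 0.272677 rev/s = 16.3606 rpm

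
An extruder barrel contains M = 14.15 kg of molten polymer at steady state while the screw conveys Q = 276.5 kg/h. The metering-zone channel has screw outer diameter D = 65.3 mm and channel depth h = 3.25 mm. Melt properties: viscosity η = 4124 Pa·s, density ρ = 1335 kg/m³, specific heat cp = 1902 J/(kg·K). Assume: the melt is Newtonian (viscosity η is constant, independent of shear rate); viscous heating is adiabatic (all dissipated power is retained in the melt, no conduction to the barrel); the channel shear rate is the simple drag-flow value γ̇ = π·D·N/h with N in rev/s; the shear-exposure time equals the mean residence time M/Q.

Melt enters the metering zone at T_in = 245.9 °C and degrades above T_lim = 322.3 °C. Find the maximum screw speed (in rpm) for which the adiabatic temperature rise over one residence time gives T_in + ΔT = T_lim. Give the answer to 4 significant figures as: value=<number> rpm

Throughput in SI: Q_s = 276.5 kg/h ÷ 3600 s/h = 0.0768056 kg/s
t_res = M / Q_s = 14.15 / 0.0768056 = 184.231 s
Geometry in SI: D = 65.3 mm → 0.0653 m, h = 3.25 mm → 0.00325 m
ΔT_a = T_lim − T_in = 322.3 − 245.9 = 76.4 K
Invert ΔT = ηγ̇²t_res/(ρcp) for γ̇: γ̇_max² = ΔT_a ρ cp / (η t_res) = 76.4·1335·1902 / (4124·184.231) = 255.33 s⁻²
Take the square root: γ̇_max = √(255.33) = 15.9791 s⁻¹
N_max = γ̇_max·h / (π·D) = 15.9791 · 0.00325 / (π · 0.0653) = 0.253146 rev/s = 15.1888 rpm

value=15.19 rpm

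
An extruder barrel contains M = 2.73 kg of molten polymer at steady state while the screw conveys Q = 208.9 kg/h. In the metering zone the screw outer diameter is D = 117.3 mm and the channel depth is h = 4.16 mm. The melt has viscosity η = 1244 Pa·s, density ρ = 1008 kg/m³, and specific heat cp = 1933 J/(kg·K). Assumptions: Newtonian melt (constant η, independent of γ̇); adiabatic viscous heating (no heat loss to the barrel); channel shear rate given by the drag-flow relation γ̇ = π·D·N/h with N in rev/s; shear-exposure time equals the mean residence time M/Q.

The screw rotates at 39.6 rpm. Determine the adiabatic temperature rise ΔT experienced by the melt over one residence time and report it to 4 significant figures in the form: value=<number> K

Q_s = Q / 3600 = 208.9 / 3600 = 0.0580278 kg/s
t_res = M / Q_s = 2.73 ÷ 0.0580278 = 47.0464 s
Convert to SI: D = 0.1173 m, h = 0.00416 m, N = 39.6/60 = 0.66 rev/s
γ̇ = π·D·N / h = π · 0.1173 · 0.66 / 0.00416 = 58.4653 s⁻¹
Adiabatic rise: ΔT = η γ̇² t_res / (ρ cp) = 1244·(58.4653)²·47.0464 / (1008·1933) = 102.672 K

value=102.7 K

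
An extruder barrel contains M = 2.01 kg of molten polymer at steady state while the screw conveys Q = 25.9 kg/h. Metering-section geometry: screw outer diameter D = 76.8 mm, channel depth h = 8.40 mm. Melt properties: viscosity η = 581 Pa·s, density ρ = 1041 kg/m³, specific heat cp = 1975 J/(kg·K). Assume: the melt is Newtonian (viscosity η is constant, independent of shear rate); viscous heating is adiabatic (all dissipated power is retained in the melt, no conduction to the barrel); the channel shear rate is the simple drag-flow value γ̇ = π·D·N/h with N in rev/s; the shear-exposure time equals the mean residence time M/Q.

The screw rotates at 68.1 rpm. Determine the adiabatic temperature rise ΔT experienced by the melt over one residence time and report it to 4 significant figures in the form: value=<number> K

Throughput in SI: Q_s = 25.9 kg/h ÷ 3600 s/h = 0.00719444 kg/s
Mean residence time: t_res = M/Q_s = 2.01 kg / 0.00719444 kg/s = 279.382 s
D = 76.8 mm = 0.0768 m;  h = 8.40 mm = 0.0084 m;  N = 68.1 rpm / 60 = 1.135 rev/s
γ̇ = π·D·N / h = π · 0.0768 · 1.135 / 0.0084 = 32.6008 s⁻¹
ΔT = η·γ̇²·t_res/(ρ·cp) = [581 × 32.6008² × 279.382] / [1041 × 1975] = 83.9098 K

value=83.91 K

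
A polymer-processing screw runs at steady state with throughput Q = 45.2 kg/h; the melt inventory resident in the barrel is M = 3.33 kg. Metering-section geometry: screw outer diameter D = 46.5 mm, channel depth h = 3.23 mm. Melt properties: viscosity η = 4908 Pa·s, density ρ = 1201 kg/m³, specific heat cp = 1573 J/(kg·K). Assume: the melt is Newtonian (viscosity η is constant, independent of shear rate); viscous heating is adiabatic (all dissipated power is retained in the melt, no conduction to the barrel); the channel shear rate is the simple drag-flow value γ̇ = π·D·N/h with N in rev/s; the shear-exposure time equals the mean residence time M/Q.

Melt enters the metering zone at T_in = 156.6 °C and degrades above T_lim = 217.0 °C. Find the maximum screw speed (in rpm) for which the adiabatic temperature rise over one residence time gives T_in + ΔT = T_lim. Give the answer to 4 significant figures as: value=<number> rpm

value=12.42 rpm

Convert throughput: Q = 45.2 kg/h = 45.2/3600 = 0.0125556 kg/s
t_res = M / Q_s = 3.33 ÷ 0.0125556 = 265.221 s
Convert to metres: D = 0.0465 m, h = 0.00323 m
ΔT_a = T_lim − T_in = 217.0 − 156.6 = 60.4 K
γ̇_max² = ΔT_a·ρ·cp/(η·t_res) = 60.4·1201·1573/(4908·265.221) = 87.6589 s⁻²
Take the square root: γ̇_max = √(87.6589) = 9.36263 s⁻¹
Solve γ̇ = πDN/h for N: N_max = γ̇_max·h/(π·D) = 9.36263 × 0.00323 / (π × 0.0465) = 0.207013 rev/s = 12.4208 rpm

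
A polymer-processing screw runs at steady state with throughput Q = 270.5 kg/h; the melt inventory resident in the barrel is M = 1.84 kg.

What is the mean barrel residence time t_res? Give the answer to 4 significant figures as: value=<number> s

value=24.49 s

Q_s = Q / 3600 = 270.5 / 3600 = 0.0751389 kg/s
t_res = M / Q_s = 1.84 / 0.0751389 = 24.488 s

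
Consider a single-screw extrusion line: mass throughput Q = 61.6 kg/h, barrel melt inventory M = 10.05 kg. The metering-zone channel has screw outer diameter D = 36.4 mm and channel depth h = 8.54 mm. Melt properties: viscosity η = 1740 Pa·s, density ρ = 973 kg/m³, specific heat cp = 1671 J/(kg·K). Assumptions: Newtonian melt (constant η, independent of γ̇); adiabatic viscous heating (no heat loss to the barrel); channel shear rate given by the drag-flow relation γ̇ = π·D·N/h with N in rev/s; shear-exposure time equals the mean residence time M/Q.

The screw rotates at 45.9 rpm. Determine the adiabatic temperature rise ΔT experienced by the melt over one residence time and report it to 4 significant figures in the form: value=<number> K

value=65.96 K

Convert throughput: Q = 61.6 kg/h = 61.6/3600 = 0.0171111 kg/s
t_res = M / Q_s = 10.05 / 0.0171111 = 587.338 s
Convert to SI: D = 0.0364 m, h = 0.00854 m, N = 45.9/60 = 0.765 rev/s
γ̇ = π·D·N / h = π · 0.0364 · 0.765 / 0.00854 = 10.2437 s⁻¹
ΔT = η·γ̇²·t_res/(ρ·cp) = [1740 × 10.2437² × 587.338] / [973 × 1671] = 65.9565 K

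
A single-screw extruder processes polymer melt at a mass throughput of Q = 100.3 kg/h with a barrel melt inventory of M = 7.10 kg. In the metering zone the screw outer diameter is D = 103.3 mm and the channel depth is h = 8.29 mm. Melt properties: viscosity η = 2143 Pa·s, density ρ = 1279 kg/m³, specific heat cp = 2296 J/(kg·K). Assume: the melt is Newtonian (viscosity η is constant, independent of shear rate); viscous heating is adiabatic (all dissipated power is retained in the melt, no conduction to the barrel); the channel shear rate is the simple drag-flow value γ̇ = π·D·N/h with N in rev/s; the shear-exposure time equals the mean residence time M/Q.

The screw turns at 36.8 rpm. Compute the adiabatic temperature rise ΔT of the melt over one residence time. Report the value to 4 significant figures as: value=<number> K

value=107.2 K

Convert throughput: Q = 100.3 kg/h = 100.3/3600 = 0.0278611 kg/s
t_res = M / Q_s = 7.10 / 0.0278611 = 254.835 s
D = 103.3 mm = 0.1033 m;  h = 8.29 mm = 0.00829 m;  N = 36.8 rpm / 60 = 0.613333 rev/s
γ̇ = π D N / h = (π)(0.1033)(0.613333) / 0.00829 = 24.01 s⁻¹
ΔT = η·γ̇²·t_res/(ρ·cp) = [2143 × 24.01² × 254.835] / [1279 × 2296] = 107.207 K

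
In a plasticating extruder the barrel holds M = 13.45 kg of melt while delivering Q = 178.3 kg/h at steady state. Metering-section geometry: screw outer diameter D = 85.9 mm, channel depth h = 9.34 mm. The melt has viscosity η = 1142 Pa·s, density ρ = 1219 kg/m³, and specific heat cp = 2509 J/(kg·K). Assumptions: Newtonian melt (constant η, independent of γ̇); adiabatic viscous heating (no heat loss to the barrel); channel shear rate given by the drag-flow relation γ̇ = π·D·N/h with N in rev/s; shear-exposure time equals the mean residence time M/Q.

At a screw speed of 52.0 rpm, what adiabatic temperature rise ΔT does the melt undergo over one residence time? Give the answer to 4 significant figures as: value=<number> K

value=63.58 K

Convert throughput: Q = 178.3 kg/h = 178.3/3600 = 0.0495278 kg/s
Mean residence time: t_res = M/Q_s = 13.45 kg / 0.0495278 kg/s = 271.565 s
Geometry in metres: D = 85.9 mm → 0.0859 m, h = 9.34 mm → 0.00934 m; screw speed N = 52.0 rpm = 0.866667 rev/s
Shear rate: γ̇ = πDN/h = π·0.0859·0.866667/0.00934 = 25.0408 s⁻¹
Adiabatic rise: ΔT = η γ̇² t_res / (ρ cp) = 1142·(25.0408)²·271.565 / (1219·2509) = 63.5816 K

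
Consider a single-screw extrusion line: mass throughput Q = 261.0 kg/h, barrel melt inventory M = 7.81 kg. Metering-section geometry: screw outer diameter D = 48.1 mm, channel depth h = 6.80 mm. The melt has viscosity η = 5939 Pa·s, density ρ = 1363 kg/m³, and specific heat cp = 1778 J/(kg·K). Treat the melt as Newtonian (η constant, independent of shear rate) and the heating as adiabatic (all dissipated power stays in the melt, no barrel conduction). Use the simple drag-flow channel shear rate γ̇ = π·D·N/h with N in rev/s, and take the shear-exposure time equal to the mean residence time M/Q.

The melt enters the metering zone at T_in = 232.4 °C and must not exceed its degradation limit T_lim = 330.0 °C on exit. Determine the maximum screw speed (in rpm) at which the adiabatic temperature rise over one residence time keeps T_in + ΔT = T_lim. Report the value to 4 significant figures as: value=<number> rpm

Throughput in SI: Q_s = 261.0 kg/h ÷ 3600 s/h = 0.0725 kg/s
t_res = M / Q_s = 7.81 ÷ 0.0725 = 107.724 s
Convert to metres: D = 0.0481 m, h = 0.0068 m
ΔT_a = T_lim − T_in = 330.0 − 232.4 = 97.6 K
γ̇_max² = ΔT_a·ρ·cp / (η·t_res) = [97.6 × 1363 × 1778] / [5939 × 107.724] = 369.701 s⁻²
Take the square root: γ̇_max = √(369.701) = 19.2276 s⁻¹
N_max = γ̇_max·h / (π·D) = 19.2276 · 0.0068 / (π · 0.0481) = 0.865246 rev/s = 51.9147 rpm

value=51.91 rpm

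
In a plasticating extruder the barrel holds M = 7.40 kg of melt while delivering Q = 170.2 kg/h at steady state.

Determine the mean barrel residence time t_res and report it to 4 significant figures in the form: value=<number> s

value=156.5 s

Throughput in SI: Q_s = 170.2 kg/h ÷ 3600 s/h = 0.0472778 kg/s
t_res = M / Q_s = 7.40 ÷ 0.0472778 = 156.522 s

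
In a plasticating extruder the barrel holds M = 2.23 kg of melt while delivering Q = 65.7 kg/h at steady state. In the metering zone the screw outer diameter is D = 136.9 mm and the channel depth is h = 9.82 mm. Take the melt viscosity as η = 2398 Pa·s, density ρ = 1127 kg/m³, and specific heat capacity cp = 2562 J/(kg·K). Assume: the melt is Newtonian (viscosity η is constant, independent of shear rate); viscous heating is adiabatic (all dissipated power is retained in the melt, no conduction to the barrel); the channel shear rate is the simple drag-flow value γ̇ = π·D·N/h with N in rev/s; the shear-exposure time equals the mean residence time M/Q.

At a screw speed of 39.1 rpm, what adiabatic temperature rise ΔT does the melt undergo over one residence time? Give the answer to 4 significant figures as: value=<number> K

Convert throughput: Q = 65.7 kg/h = 65.7/3600 = 0.01825 kg/s
t_res = M / Q_s = 2.23 / 0.01825 = 122.192 s
Geometry in metres: D = 136.9 mm → 0.1369 m, h = 9.82 mm → 0.00982 m; screw speed N = 39.1 rpm = 0.651667 rev/s
γ̇ = π·D·N / h = π · 0.1369 · 0.651667 / 0.00982 = 28.5409 s⁻¹
Adiabatic rise: ΔT = η γ̇² t_res / (ρ cp) = 2398·(28.5409)²·122.192 / (1127·2562) = 82.6652 K

value=82.67 K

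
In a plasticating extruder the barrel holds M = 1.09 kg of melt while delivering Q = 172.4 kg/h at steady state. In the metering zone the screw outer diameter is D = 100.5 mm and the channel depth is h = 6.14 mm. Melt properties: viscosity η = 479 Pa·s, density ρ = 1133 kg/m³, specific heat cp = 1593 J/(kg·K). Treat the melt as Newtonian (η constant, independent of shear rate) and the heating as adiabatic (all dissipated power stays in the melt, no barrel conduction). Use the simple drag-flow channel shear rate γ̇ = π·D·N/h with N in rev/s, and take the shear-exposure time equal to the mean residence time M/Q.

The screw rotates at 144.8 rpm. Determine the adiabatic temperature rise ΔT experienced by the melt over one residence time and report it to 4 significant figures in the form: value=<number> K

value=93.03 K

Q_s = Q / 3600 = 172.4 / 3600 = 0.0478889 kg/s
t_res = M / Q_s = 1.09 ÷ 0.0478889 = 22.761 s
D = 100.5 mm = 0.1005 m;  h = 6.14 mm = 0.00614 m;  N = 144.8 rpm / 60 = 2.41333 rev/s
γ̇ = π D N / h = (π)(0.1005)(2.41333) / 0.00614 = 124.098 s⁻¹
ΔT = η·γ̇²·t_res/(ρ·cp) = [479 × 124.098² × 22.761] / [1133 × 1593] = 93.0275 K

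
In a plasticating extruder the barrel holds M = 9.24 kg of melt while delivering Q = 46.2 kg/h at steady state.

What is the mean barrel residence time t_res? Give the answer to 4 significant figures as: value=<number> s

Convert throughput: Q = 46.2 kg/h = 46.2/3600 = 0.0128333 kg/s
t_res = M / Q_s = 9.24 / 0.0128333 = 720 s

value=720.0 s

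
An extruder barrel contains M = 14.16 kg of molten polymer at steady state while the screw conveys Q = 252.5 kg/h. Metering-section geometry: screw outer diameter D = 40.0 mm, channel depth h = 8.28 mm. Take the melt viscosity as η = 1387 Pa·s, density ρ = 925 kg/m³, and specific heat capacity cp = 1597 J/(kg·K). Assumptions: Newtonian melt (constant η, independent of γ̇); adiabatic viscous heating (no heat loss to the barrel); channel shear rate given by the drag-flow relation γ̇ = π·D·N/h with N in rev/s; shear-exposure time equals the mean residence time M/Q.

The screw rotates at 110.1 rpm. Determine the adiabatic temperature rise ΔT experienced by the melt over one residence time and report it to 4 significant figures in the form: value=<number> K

value=147.0 K

Convert throughput: Q = 252.5 kg/h = 252.5/3600 = 0.0701389 kg/s
Mean residence time: t_res = M/Q_s = 14.16 kg / 0.0701389 kg/s = 201.885 s
Geometry in metres: D = 40.0 mm → 0.04 m, h = 8.28 mm → 0.00828 m; screw speed N = 110.1 rpm = 1.835 rev/s
γ̇ = π D N / h = (π)(0.04)(1.835) / 0.00828 = 27.8494 s⁻¹
ΔT = η·γ̇²·t_res/(ρ·cp) = [1387 × 27.8494² × 201.885] / [925 × 1597] = 147.016 K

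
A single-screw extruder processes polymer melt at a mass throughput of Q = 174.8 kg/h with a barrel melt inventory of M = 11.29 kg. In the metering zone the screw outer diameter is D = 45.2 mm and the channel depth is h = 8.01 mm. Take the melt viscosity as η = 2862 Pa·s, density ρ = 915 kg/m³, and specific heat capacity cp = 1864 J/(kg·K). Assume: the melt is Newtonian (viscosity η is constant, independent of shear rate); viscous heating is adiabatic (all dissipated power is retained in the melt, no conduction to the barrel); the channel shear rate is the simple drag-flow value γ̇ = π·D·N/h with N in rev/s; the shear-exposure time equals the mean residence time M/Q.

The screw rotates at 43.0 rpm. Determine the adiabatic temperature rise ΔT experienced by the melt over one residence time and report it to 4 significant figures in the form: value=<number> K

Throughput in SI: Q_s = 174.8 kg/h ÷ 3600 s/h = 0.0485556 kg/s
t_res = M / Q_s = 11.29 / 0.0485556 = 232.517 s
D = 45.2 mm = 0.0452 m;  h = 8.01 mm = 0.00801 m;  N = 43.0 rpm / 60 = 0.716667 rev/s
γ̇ = π·D·N / h = π · 0.0452 · 0.716667 / 0.00801 = 12.705 s⁻¹
Adiabatic rise: ΔT = η γ̇² t_res / (ρ cp) = 2862·(12.705)²·232.517 / (915·1864) = 62.9801 K

value=62.98 K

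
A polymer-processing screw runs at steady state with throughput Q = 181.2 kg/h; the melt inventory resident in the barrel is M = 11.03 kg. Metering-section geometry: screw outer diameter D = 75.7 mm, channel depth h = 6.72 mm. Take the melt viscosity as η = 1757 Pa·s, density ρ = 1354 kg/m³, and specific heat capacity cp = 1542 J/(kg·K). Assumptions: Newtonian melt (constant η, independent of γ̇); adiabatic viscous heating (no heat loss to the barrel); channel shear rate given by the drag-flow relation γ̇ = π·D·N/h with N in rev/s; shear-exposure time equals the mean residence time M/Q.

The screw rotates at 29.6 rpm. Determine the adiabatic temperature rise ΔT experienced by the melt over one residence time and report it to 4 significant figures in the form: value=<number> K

value=56.21 K

Convert throughput: Q = 181.2 kg/h = 181.2/3600 = 0.0503333 kg/s
t_res = M / Q_s = 11.03 ÷ 0.0503333 = 219.139 s
Geometry in metres: D = 75.7 mm → 0.0757 m, h = 6.72 mm → 0.00672 m; screw speed N = 29.6 rpm = 0.493333 rev/s
γ̇ = π D N / h = (π)(0.0757)(0.493333) / 0.00672 = 17.4589 s⁻¹
ΔT = η·γ̇²·t_res/(ρ·cp) = [1757 × 17.4589² × 219.139] / [1354 × 1542] = 56.2111 K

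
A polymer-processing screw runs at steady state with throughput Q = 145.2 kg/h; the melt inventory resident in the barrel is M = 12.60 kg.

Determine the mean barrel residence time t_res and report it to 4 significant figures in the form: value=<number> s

Convert throughput: Q = 145.2 kg/h = 145.2/3600 = 0.0403333 kg/s
t_res = M / Q_s = 12.60 ÷ 0.0403333 = 312.397 s

value=312.4 s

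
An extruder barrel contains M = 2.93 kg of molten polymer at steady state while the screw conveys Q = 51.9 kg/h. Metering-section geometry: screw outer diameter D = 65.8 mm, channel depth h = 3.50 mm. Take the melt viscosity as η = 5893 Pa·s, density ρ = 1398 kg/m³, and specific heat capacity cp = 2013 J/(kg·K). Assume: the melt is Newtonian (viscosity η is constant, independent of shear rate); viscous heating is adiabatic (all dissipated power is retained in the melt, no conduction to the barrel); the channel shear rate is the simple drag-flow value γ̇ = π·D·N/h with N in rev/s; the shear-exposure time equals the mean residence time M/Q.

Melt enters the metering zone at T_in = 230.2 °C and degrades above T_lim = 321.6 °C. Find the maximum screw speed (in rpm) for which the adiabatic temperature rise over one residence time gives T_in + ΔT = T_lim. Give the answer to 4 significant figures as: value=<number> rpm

value=14.89 rpm

Throughput in SI: Q_s = 51.9 kg/h ÷ 3600 s/h = 0.0144167 kg/s
t_res = M / Q_s = 2.93 / 0.0144167 = 203.237 s
Convert to metres: D = 0.0658 m, h = 0.0035 m
ΔT_a = T_lim − T_in = 321.6 − 230.2 = 91.4 K
Invert ΔT = ηγ̇²t_res/(ρcp) for γ̇: γ̇_max² = ΔT_a ρ cp / (η t_res) = 91.4·1398·2013 / (5893·203.237) = 214.762 s⁻²
Take the square root: γ̇_max = √(214.762) = 14.6548 s⁻¹
N_max = γ̇_max·h / (π·D) = 14.6548 · 0.0035 / (π · 0.0658) = 0.248125 rev/s = 14.8875 rpm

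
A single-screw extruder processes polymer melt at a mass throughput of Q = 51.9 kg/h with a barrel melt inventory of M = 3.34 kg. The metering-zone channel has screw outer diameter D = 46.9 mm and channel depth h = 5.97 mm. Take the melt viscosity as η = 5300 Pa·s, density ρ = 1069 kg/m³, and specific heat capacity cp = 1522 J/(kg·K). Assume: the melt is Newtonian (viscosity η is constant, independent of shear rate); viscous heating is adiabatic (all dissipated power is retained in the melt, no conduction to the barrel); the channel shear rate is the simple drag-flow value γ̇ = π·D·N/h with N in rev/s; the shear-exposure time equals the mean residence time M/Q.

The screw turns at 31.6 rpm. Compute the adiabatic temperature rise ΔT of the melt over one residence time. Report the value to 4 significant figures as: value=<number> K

value=127.5 K

Convert throughput: Q = 51.9 kg/h = 51.9/3600 = 0.0144167 kg/s
t_res = M / Q_s = 3.34 / 0.0144167 = 231.676 s
D = 46.9 mm = 0.0469 m;  h = 5.97 mm = 0.00597 m;  N = 31.6 rpm / 60 = 0.526667 rev/s
γ̇ = π·D·N / h = π · 0.0469 · 0.526667 / 0.00597 = 12.9982 s⁻¹
ΔT = η·γ̇²·t_res / (ρ·cp) = 5300 · (12.9982)² · 231.676 / (1069 · 1522) = 127.507 K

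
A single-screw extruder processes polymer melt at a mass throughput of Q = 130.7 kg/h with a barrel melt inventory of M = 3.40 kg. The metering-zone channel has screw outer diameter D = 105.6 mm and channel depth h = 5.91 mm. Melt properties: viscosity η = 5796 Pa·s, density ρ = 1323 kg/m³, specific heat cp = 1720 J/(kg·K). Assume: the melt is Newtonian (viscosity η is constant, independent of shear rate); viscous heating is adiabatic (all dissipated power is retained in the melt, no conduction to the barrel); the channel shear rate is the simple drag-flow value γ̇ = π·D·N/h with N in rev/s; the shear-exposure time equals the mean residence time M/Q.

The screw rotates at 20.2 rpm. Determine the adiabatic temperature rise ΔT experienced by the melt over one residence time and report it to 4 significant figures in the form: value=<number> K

Throughput in SI: Q_s = 130.7 kg/h ÷ 3600 s/h = 0.0363056 kg/s
Mean residence time: t_res = M/Q_s = 3.40 kg / 0.0363056 kg/s = 93.6496 s
Convert to SI: D = 0.1056 m, h = 0.00591 m, N = 20.2/60 = 0.336667 rev/s
Shear rate: γ̇ = πDN/h = π·0.1056·0.336667/0.00591 = 18.8985 s⁻¹
ΔT = η·γ̇²·t_res / (ρ·cp) = 5796 · (18.8985)² · 93.6496 / (1323 · 1720) = 85.192 K

value=85.19 K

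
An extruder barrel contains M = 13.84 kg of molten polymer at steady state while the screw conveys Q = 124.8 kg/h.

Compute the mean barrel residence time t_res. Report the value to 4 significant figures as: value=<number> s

Throughput in SI: Q_s = 124.8 kg/h ÷ 3600 s/h = 0.0346667 kg/s
t_res = M / Q_s = 13.84 / 0.0346667 = 399.231 s

value=399.2 s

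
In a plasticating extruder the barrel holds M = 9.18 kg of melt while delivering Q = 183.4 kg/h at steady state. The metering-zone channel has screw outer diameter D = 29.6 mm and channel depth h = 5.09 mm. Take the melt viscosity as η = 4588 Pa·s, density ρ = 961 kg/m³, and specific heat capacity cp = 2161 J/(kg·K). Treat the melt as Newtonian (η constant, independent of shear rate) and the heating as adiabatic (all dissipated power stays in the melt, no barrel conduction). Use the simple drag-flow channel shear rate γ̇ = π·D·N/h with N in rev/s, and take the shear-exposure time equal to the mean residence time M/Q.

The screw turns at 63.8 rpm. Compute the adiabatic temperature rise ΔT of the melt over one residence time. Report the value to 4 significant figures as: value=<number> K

Q_s = Q / 3600 = 183.4 / 3600 = 0.0509444 kg/s
t_res = M / Q_s = 9.18 ÷ 0.0509444 = 180.196 s
Convert to SI: D = 0.0296 m, h = 0.00509 m, N = 63.8/60 = 1.06333 rev/s
γ̇ = π D N / h = (π)(0.0296)(1.06333) / 0.00509 = 19.4264 s⁻¹
ΔT = η·γ̇²·t_res/(ρ·cp) = [4588 × 19.4264² × 180.196] / [961 × 2161] = 150.237 K

value=150.2 K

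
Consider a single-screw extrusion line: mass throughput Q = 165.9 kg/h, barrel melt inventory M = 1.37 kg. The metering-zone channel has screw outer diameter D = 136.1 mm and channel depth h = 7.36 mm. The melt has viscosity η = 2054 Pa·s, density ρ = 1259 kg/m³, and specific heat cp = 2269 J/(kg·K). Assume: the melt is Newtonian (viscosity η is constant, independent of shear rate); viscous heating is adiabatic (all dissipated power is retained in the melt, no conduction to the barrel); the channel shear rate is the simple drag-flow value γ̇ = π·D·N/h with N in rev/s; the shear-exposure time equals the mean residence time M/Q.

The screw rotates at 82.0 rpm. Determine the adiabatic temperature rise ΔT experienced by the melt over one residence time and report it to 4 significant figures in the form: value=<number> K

value=134.7 K

Q_s = Q / 3600 = 165.9 / 3600 = 0.0460833 kg/s
Mean residence time: t_res = M/Q_s = 1.37 kg / 0.0460833 kg/s = 29.7288 s
D = 136.1 mm = 0.1361 m;  h = 7.36 mm = 0.00736 m;  N = 82.0 rpm / 60 = 1.36667 rev/s
Shear rate: γ̇ = πDN/h = π·0.1361·1.36667/0.00736 = 79.3949 s⁻¹
Adiabatic rise: ΔT = η γ̇² t_res / (ρ cp) = 2054·(79.3949)²·29.7288 / (1259·2269) = 134.742 K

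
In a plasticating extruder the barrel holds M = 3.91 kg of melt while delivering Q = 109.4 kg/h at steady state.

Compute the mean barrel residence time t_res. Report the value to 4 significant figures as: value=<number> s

value=128.7 s

Q_s = Q / 3600 = 109.4 / 3600 = 0.0303889 kg/s
t_res = M / Q_s = 3.91 / 0.0303889 = 128.665 s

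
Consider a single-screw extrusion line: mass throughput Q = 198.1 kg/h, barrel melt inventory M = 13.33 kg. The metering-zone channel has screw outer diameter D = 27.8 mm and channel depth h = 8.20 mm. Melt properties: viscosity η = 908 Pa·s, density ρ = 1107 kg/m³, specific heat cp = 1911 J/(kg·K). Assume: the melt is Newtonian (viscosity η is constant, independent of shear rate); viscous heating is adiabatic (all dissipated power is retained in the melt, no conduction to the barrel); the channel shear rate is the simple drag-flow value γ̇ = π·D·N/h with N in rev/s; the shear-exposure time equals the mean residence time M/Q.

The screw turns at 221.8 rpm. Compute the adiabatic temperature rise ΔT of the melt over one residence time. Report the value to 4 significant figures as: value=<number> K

value=161.2 K

Convert throughput: Q = 198.1 kg/h = 198.1/3600 = 0.0550278 kg/s
t_res = M / Q_s = 13.33 ÷ 0.0550278 = 242.241 s
Convert to SI: D = 0.0278 m, h = 0.0082 m, N = 221.8/60 = 3.69667 rev/s
Shear rate: γ̇ = πDN/h = π·0.0278·3.69667/0.0082 = 39.3723 s⁻¹
ΔT = η·γ̇²·t_res/(ρ·cp) = [908 × 39.3723² × 242.241] / [1107 × 1911] = 161.179 K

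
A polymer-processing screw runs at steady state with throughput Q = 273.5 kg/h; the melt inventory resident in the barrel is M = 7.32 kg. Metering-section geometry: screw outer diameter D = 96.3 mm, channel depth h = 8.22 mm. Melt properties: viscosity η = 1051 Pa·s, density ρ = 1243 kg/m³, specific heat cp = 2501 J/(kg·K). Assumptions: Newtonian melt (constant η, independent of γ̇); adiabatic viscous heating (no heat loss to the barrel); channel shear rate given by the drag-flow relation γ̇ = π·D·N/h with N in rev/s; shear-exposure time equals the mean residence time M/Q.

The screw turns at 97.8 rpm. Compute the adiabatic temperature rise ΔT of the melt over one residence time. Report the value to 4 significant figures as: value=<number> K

value=117.2 K

Throughput in SI: Q_s = 273.5 kg/h ÷ 3600 s/h = 0.0759722 kg/s
t_res = M / Q_s = 7.32 / 0.0759722 = 96.351 s
Convert to SI: D = 0.0963 m, h = 0.00822 m, N = 97.8/60 = 1.63 rev/s
γ̇ = π·D·N / h = π · 0.0963 · 1.63 / 0.00822 = 59.9918 s⁻¹
ΔT = η·γ̇²·t_res / (ρ·cp) = 1051 · (59.9918)² · 96.351 / (1243 · 2501) = 117.235 K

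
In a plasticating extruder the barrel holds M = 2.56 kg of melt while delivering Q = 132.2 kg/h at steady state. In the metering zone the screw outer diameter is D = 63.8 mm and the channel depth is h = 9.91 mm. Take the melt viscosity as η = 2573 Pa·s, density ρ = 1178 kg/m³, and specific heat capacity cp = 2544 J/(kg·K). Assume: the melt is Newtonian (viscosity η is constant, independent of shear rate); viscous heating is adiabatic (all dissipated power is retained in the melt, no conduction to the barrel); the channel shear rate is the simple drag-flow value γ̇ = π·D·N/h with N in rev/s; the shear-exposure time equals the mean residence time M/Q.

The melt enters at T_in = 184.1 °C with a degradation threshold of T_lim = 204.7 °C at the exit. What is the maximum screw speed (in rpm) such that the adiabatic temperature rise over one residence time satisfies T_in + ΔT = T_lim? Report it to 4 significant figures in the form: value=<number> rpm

value=55.04 rpm

Q_s = Q / 3600 = 132.2 / 3600 = 0.0367222 kg/s
t_res = M / Q_s = 2.56 / 0.0367222 = 69.7126 s
Convert to metres: D = 0.0638 m, h = 0.00991 m
ΔT_a = T_lim − T_in = 204.7 °C − 184.1 °C = 20.6 K
γ̇_max² = ΔT_a·ρ·cp/(η·t_res) = 20.6·1178·2544/(2573·69.7126) = 344.175 s⁻²
γ̇_max = √344.175 = 18.5519 s⁻¹
Solve γ̇ = πDN/h for N: N_max = γ̇_max·h/(π·D) = 18.5519 × 0.00991 / (π × 0.0638) = 0.91726 rev/s = 55.0356 rpm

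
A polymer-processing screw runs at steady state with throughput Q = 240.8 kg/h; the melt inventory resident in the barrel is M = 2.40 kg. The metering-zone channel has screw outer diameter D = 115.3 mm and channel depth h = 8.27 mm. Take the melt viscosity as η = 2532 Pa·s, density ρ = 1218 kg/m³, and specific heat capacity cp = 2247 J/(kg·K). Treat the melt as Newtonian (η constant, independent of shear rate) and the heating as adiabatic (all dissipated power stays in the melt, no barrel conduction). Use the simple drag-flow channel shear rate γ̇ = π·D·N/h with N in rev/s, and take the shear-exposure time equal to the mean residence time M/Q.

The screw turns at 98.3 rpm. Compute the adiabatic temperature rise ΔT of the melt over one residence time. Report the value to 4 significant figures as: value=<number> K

Throughput in SI: Q_s = 240.8 kg/h ÷ 3600 s/h = 0.0668889 kg/s
t_res = M / Q_s = 2.40 / 0.0668889 = 35.8804 s
D = 115.3 mm = 0.1153 m;  h = 8.27 mm = 0.00827 m;  N = 98.3 rpm / 60 = 1.63833 rev/s
γ̇ = π·D·N / h = π · 0.1153 · 1.63833 / 0.00827 = 71.7589 s⁻¹
ΔT = η·γ̇²·t_res/(ρ·cp) = [2532 × 71.7589² × 35.8804] / [1218 × 2247] = 170.932 K

value=170.9 K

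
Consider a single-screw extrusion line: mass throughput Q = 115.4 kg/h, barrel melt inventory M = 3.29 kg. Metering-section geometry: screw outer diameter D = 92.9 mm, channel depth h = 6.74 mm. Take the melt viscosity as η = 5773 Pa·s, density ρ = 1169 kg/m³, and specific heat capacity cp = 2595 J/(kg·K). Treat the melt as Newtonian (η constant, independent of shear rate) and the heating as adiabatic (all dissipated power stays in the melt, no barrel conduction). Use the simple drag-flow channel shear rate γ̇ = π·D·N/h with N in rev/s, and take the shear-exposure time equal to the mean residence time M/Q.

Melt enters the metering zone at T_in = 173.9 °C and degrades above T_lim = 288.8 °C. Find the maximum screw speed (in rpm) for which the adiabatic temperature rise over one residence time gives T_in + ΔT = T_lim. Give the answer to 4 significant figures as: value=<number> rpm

value=33.61 rpm

Throughput in SI: Q_s = 115.4 kg/h ÷ 3600 s/h = 0.0320556 kg/s
t_res = M / Q_s = 3.29 / 0.0320556 = 102.634 s
D = 92.9 mm = 0.0929 m;  h = 6.74 mm = 0.00674 m
Allowable rise: ΔT_a = T_lim − T_in = 288.8 − 173.9 = 114.9 K
Invert ΔT = ηγ̇²t_res/(ρcp) for γ̇: γ̇_max² = ΔT_a ρ cp / (η t_res) = 114.9·1169·2595 / (5773·102.634) = 588.271 s⁻²
γ̇_max = sqrt(588.271) = 24.2543 s⁻¹
Solve γ̇ = πDN/h for N: N_max = γ̇_max·h/(π·D) = 24.2543 × 0.00674 / (π × 0.0929) = 0.560123 rev/s = 33.6074 rpm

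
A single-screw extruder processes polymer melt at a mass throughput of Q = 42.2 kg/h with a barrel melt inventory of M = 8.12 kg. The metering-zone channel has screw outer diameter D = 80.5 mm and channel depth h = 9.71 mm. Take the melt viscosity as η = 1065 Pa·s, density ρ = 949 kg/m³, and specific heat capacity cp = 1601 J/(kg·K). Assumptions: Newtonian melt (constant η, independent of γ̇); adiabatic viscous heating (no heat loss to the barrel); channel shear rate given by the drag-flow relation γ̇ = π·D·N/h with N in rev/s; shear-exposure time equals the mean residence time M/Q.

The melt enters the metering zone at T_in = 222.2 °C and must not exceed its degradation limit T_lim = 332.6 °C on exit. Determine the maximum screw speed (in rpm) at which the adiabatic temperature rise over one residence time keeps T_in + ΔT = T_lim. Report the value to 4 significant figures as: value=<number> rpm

Throughput in SI: Q_s = 42.2 kg/h ÷ 3600 s/h = 0.0117222 kg/s
Mean residence time: t_res = M/Q_s = 8.12 kg / 0.0117222 kg/s = 692.701 s
Geometry in SI: D = 80.5 mm → 0.0805 m, h = 9.71 mm → 0.00971 m
ΔT_a = T_lim − T_in = 332.6 − 222.2 = 110.4 K
Invert ΔT = ηγ̇²t_res/(ρcp) for γ̇: γ̇_max² = ΔT_a ρ cp / (η t_res) = 110.4·949·1601 / (1065·692.701) = 227.369 s⁻²
γ̇_max = √227.369 = 15.0788 s⁻¹
Solve γ̇ = πDN/h for N: N_max = γ̇_max·h/(π·D) = 15.0788 × 0.00971 / (π × 0.0805) = 0.578947 rev/s = 34.7368 rpm

value=34.74 rpm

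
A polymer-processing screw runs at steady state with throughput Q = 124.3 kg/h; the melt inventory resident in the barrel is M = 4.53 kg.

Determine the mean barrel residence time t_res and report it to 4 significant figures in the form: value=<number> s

value=131.2 s

Throughput in SI: Q_s = 124.3 kg/h ÷ 3600 s/h = 0.0345278 kg/s
t_res = M / Q_s = 4.53 / 0.0345278 = 131.199 s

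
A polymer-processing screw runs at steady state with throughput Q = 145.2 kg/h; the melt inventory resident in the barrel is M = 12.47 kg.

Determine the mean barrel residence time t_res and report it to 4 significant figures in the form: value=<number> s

value=309.2 s

Throughput in SI: Q_s = 145.2 kg/h ÷ 3600 s/h = 0.0403333 kg/s
t_res = M / Q_s = 12.47 / 0.0403333 = 309.174 s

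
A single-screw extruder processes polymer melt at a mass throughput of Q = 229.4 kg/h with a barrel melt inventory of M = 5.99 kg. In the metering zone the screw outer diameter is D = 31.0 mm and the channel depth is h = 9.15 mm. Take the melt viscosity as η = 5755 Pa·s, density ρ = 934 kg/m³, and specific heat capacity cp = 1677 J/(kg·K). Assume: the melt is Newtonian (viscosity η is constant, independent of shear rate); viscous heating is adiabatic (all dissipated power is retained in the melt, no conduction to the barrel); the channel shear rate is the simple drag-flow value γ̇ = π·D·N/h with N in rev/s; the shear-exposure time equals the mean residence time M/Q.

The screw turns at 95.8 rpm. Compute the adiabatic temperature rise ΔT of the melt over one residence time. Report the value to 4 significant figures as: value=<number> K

value=99.75 K

Throughput in SI: Q_s = 229.4 kg/h ÷ 3600 s/h = 0.0637222 kg/s
Mean residence time: t_res = M/Q_s = 5.99 kg / 0.0637222 kg/s = 94.0017 s
Convert to SI: D = 0.031 m, h = 0.00915 m, N = 95.8/60 = 1.59667 rev/s
Shear rate: γ̇ = πDN/h = π·0.031·1.59667/0.00915 = 16.9944 s⁻¹
ΔT = η·γ̇²·t_res / (ρ·cp) = 5755 · (16.9944)² · 94.0017 / (934 · 1677) = 99.7495 K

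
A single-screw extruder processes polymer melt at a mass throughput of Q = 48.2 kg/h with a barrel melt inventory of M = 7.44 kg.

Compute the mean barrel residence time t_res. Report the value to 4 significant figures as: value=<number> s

value=555.7 s

Convert throughput: Q = 48.2 kg/h = 48.2/3600 = 0.0133889 kg/s
t_res = M / Q_s = 7.44 ÷ 0.0133889 = 555.685 s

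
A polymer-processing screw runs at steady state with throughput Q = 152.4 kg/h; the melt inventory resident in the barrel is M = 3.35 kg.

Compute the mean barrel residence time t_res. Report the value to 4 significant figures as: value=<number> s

Throughput in SI: Q_s = 152.4 kg/h ÷ 3600 s/h = 0.0423333 kg/s
Mean residence time: t_res = M/Q_s = 3.35 kg / 0.0423333 kg/s = 79.1339 s

value=79.13 s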